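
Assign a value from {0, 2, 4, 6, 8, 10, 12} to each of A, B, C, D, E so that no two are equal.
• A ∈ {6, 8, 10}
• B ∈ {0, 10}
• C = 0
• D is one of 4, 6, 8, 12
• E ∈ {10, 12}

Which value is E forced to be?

12

C must be 0 (only option left). Remove 0 from B.
B's domain is down to {10}, so B = 10. Remove 10 from A, E.
So E = 12.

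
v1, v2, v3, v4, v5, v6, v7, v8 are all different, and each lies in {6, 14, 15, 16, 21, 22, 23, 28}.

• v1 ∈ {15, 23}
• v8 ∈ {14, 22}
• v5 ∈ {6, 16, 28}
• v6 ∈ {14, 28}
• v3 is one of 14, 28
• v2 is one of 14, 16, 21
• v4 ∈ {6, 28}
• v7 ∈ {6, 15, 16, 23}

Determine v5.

16

The 8 variables draw from only 8 values {6, 14, 15, 16, 21, 22, 23, 28}, so each is used; only v2 can be 21, hence v2 = 21.
The 7 still-open variables draw from only 7 values {6, 14, 15, 16, 22, 23, 28}, so each is used; only v8 can be 22, hence v8 = 22.
v3 and v6 between them cover only {14, 28} — a naked pair. Remove those values from v4, v5.
v4's domain is down to {6}, so v4 = 6. Remove 6 from v5, v7.
So v5 = 16.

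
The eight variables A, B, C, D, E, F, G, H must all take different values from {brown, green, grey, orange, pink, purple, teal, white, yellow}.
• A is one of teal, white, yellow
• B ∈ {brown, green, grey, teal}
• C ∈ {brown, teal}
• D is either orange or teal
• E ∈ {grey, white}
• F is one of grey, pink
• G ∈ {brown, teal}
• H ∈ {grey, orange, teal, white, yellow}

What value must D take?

Among the 8 variables, green fits only B (and all 8 values in {brown, green, grey, orange, pink, teal, white, yellow} must be used), so B = green.
The 7 still-open variables together cover exactly {brown, grey, orange, pink, teal, white, yellow} — 7 values for 7 variables — and pink appears only in F's list, so F = pink.
C and G share exactly the 2 values {brown, teal}; by pigeonhole those values go to them, so strike brown, teal from A, D, H.
So D = orange.

orange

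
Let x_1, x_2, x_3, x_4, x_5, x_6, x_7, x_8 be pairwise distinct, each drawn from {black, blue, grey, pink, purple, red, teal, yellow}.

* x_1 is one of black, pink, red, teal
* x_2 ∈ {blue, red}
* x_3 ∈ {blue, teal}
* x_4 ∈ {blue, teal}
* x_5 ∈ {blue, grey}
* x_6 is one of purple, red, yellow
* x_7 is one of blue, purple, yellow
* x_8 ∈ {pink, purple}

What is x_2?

red

The 8 variables together cover exactly {black, blue, grey, pink, purple, red, teal, yellow} — 8 values for 8 variables — and black appears only in x_1's list, so x_1 = black.
The 7 still-open variables draw from only 7 values {blue, grey, pink, purple, red, teal, yellow}, so each is used; only x_5 can be grey, hence x_5 = grey.
The 6 still-open variables together cover exactly {blue, pink, purple, red, teal, yellow} — 6 values for 6 variables — and pink appears only in x_8's list, so x_8 = pink.
x_3 and x_4 between them cover only {blue, teal} — a naked pair. Remove those values from x_2, x_7.
So x_2 = red.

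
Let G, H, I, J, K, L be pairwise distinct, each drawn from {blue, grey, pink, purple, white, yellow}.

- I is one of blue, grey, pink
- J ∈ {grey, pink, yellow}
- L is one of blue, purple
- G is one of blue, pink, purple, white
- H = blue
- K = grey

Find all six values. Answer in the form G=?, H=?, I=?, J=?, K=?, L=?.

H has just one choice, so H = blue. So G, I, L can't be blue.
That leaves K = grey. So I, J can't be grey.
L has just one choice, so L = purple. So G can't be purple.
I has just one choice, so I = pink. Strike pink from G, J.
J's domain is down to {yellow}, so J = yellow.
G must be white (only option left).

G=white, H=blue, I=pink, J=yellow, K=grey, L=purple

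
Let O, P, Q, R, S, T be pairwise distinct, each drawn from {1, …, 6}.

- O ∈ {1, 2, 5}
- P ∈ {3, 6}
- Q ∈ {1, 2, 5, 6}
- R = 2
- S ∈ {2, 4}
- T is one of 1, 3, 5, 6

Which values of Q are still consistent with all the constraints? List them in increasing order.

R must be 2 (only option left). So O, Q, S can't be 2.
S's domain is down to {4}, so S = 4.
No further eliminations apply; Q can still be any of 1, 5, 6.

1, 5, 6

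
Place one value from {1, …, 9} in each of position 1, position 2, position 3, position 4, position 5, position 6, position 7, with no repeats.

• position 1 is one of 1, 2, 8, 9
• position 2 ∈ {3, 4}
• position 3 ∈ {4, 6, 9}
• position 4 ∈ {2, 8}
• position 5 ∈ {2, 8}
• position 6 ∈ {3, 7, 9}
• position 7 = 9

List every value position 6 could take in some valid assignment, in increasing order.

position 7's domain is down to {9}, so position 7 = 9. So position 1, position 3, position 6 can't be 9.
position 4 and position 5 share exactly the 2 values {2, 8}; by pigeonhole those values go to them, so strike 2, 8 from position 1.
position 1 has just one choice, so position 1 = 1.
No further eliminations apply; position 6 can still be any of 3, 7.

3, 7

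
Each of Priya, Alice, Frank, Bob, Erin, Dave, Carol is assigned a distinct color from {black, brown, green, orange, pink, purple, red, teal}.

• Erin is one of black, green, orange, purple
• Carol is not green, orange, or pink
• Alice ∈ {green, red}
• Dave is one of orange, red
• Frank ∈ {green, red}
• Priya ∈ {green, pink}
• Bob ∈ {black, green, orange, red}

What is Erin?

purple

Alice and Frank share exactly the 2 values {green, red}; by pigeonhole those values go to them, so strike green, red from Priya, Bob, Erin, Dave, Carol.
That leaves Priya = pink.
That leaves Dave = orange. Remove orange from Bob, Erin.
That leaves Bob = black. Remove black from Erin, Carol.
So Erin = purple.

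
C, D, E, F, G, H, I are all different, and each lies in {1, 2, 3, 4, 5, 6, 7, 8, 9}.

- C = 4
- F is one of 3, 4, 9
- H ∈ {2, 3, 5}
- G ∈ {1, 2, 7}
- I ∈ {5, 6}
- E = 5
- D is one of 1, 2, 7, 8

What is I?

6

C has just one choice, so C = 4. So F can't be 4.
E must be 5 (only option left). Eliminate 5 elsewhere: H, I.
So I = 6.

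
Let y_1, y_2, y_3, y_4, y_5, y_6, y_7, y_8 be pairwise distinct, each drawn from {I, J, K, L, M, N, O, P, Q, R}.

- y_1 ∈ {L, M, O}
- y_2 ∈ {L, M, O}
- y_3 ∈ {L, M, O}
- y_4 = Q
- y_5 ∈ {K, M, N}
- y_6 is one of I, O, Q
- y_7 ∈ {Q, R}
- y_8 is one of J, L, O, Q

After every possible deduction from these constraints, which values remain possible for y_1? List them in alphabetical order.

L, M, O

y_4 must be Q (only option left). Remove Q from y_6, y_7, y_8.
That leaves y_7 = R.
y_1, y_2, y_3 between them cover only {L, M, O} — a naked triple. Remove those values from y_5, y_6, y_8.
y_6 has just one choice, so y_6 = I.
y_8's domain is down to {J}, so y_8 = J.
No further eliminations apply; y_1 can still be any of L, M, O.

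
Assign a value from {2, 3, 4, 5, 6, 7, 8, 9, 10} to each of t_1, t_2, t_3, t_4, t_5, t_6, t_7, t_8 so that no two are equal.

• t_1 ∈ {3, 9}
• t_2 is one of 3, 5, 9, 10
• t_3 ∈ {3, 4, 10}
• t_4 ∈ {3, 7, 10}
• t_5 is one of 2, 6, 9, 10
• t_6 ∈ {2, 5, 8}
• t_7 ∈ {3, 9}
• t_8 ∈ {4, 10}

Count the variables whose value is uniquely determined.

The 2 variables t_1 and t_7 are confined to {3, 9}, which locks those values in; drop them from t_2, t_3, t_4, t_5.
The 2 variables t_3 and t_8 are confined to {4, 10}, which locks those values in; drop them from t_2, t_4, t_5.
t_2 must be 5 (only option left). Strike 5 from t_6.
t_4 must be 7 (only option left).
Determined: t_2=5, t_4=7. The other variables each still have more than one consistent value. That makes 2.

2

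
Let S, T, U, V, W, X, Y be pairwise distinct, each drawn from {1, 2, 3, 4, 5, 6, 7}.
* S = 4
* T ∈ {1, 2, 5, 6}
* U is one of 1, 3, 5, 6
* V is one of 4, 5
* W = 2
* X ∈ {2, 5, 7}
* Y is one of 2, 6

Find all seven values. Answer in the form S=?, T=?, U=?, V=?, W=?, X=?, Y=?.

S must be 4 (only option left). Remove 4 from V.
That leaves V = 5. Strike 5 from T, U, X.
W must be 2 (only option left). So T, X, Y can't be 2.
X's domain is down to {7}, so X = 7.
Y has just one choice, so Y = 6. So T, U can't be 6.
T must be 1 (only option left). So U can't be 1.
U's domain is down to {3}, so U = 3.

S=4, T=1, U=3, V=5, W=2, X=7, Y=6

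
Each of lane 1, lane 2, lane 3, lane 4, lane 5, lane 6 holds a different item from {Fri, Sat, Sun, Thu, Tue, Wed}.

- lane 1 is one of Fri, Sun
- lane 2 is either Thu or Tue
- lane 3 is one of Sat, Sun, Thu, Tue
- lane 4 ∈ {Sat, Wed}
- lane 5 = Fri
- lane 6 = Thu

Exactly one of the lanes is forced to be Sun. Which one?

lane 1

lane 5 has just one choice, so lane 5 = Fri. Remove Fri from lane 1.
So Sun goes to lane 1.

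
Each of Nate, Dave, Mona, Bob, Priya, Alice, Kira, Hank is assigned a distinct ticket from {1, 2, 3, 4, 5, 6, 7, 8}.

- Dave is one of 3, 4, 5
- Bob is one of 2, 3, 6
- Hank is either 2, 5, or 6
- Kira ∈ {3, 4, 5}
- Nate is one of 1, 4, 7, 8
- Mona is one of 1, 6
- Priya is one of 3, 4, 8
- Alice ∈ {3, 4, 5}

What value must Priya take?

The 8 variables draw from only 8 values {1, 2, 3, 4, 5, 6, 7, 8}, so each is used; only Nate can be 7, hence Nate = 7.
Among the 7 still-open variables, 1 fits only Mona (and all 7 values in {1, 2, 3, 4, 5, 6, 8} must be used), so Mona = 1.
The 6 still-open variables draw from only 6 values {2, 3, 4, 5, 6, 8}, so each is used; only Priya can be 8, hence Priya = 8.

8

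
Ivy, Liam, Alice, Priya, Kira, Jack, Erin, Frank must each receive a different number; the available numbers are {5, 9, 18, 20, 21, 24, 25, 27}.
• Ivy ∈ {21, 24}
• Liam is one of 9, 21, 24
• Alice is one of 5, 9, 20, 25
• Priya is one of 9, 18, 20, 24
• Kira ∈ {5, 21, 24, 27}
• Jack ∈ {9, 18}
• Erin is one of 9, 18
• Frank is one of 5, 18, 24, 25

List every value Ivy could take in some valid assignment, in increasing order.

The 8 variables draw from only 8 values {5, 9, 18, 20, 21, 24, 25, 27}, so each is used; only Kira can be 27, hence Kira = 27.
Jack and Erin share exactly the 2 values {9, 18}; by pigeonhole those values go to them, so strike 9, 18 from Liam, Alice, Priya, Frank.
Ivy and Liam between them cover only {21, 24} — a naked pair. Remove those values from Priya, Frank.
Priya must be 20 (only option left). So Alice can't be 20.
No further eliminations apply; Ivy can still be any of 21, 24.

21, 24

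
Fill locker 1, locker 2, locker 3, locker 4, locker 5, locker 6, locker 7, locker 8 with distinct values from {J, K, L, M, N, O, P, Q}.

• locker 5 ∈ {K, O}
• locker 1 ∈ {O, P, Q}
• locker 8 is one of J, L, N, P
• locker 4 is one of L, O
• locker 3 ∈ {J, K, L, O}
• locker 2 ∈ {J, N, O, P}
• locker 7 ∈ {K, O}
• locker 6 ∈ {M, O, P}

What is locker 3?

J

The 8 variables together cover exactly {J, K, L, M, N, O, P, Q} — 8 values for 8 variables — and M appears only in locker 6's list, so locker 6 = M.
The 7 still-open variables together cover exactly {J, K, L, N, O, P, Q} — 7 values for 7 variables — and Q appears only in locker 1's list, so locker 1 = Q.
The 2 variables locker 5 and locker 7 are confined to {K, O}, which locks those values in; drop them from locker 2, locker 3, locker 4.
That leaves locker 4 = L. So locker 3, locker 8 can't be L.
So locker 3 = J.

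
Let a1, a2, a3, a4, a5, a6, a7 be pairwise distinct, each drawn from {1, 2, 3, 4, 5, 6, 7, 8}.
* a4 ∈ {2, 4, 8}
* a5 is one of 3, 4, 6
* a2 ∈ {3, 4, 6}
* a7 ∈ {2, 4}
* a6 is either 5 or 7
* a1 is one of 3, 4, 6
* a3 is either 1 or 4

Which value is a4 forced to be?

8

a1, a2, a5 between them cover only {3, 4, 6} — a naked triple. Remove those values from a3, a4, a7.
a3's domain is down to {1}, so a3 = 1.
a7's domain is down to {2}, so a7 = 2. So a4 can't be 2.
So a4 = 8.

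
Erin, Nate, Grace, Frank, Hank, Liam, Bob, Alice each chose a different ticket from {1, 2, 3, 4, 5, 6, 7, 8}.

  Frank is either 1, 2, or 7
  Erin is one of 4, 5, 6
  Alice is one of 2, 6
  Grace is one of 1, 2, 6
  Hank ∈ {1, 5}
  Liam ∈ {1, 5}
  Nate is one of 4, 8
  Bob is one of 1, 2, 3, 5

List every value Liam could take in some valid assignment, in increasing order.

1, 5

Among the 8 variables, 3 fits only Bob (and all 8 values in {1, 2, 3, 4, 5, 6, 7, 8} must be used), so Bob = 3.
The 7 still-open variables together cover exactly {1, 2, 4, 5, 6, 7, 8} — 7 values for 7 variables — and 7 appears only in Frank's list, so Frank = 7.
Among the 6 still-open variables, 8 fits only Nate (and all 6 values in {1, 2, 4, 5, 6, 8} must be used), so Nate = 8.
Among the 5 still-open variables, 4 fits only Erin (and all 5 values in {1, 2, 4, 5, 6} must be used), so Erin = 4.
The 2 variables Hank and Liam are confined to {1, 5}, which locks those values in; drop them from Grace.
No further eliminations apply; Liam can still be any of 1, 5.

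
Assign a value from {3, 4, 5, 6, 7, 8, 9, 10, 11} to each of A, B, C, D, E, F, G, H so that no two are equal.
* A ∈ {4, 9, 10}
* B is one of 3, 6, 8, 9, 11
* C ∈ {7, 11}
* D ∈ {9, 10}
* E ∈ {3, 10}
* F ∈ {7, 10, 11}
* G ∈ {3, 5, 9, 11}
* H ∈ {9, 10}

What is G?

D and H share exactly the 2 values {9, 10}; by pigeonhole those values go to them, so strike 9, 10 from A, B, E, F, G.
That leaves A = 4.
E must be 3 (only option left). Eliminate 3 elsewhere: B, G.
C and F share exactly the 2 values {7, 11}; by pigeonhole those values go to them, so strike 7, 11 from B, G.
So G = 5.

5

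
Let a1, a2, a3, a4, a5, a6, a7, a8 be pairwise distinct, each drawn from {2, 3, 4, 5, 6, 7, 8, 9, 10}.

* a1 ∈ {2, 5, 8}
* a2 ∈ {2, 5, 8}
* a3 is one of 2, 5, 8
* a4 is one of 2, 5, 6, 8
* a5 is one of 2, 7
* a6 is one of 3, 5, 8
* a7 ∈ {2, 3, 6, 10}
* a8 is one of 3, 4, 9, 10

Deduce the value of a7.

10

a1, a2, a3 between them cover only {2, 5, 8} — a naked triple. Remove those values from a4, a5, a6, a7.
a4 must be 6 (only option left). Remove 6 from a7.
That leaves a5 = 7.
That leaves a6 = 3. Eliminate 3 elsewhere: a7, a8.
So a7 = 10.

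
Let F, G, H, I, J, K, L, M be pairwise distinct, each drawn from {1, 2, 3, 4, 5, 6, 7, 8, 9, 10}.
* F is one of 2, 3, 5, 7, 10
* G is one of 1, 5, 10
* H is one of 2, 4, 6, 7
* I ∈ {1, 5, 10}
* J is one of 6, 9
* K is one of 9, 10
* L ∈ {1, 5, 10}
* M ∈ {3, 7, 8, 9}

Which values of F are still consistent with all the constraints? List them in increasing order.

The 3 variables G, I, L are confined to {1, 5, 10}, which locks those values in; drop them from F, K.
K's domain is down to {9}, so K = 9. Strike 9 from J, M.
J has just one choice, so J = 6. Strike 6 from H.
No further eliminations apply; F can still be any of 2, 3, 7.

2, 3, 7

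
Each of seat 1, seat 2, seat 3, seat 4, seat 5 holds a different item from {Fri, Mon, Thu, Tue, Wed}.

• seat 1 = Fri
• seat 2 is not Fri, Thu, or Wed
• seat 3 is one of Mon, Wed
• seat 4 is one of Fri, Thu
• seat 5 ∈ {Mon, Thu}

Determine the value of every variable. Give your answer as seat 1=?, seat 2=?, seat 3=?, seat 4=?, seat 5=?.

seat 1's domain is down to {Fri}, so seat 1 = Fri. Strike Fri from seat 4.
That leaves seat 4 = Thu. Remove Thu from seat 5.
That leaves seat 5 = Mon. Remove Mon from seat 2, seat 3.
seat 2 has just one choice, so seat 2 = Tue.
seat 3's domain is down to {Wed}, so seat 3 = Wed.

seat 1=Fri, seat 2=Tue, seat 3=Wed, seat 4=Thu, seat 5=Mon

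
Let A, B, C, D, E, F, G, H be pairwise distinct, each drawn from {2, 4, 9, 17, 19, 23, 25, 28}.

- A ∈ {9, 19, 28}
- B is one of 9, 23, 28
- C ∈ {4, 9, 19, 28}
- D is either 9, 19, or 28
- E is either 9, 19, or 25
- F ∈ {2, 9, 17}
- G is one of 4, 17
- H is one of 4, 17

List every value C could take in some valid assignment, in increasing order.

9, 19, 28

The 8 variables draw from only 8 values {2, 4, 9, 17, 19, 23, 25, 28}, so each is used; only F can be 2, hence F = 2.
The 7 still-open variables together cover exactly {4, 9, 17, 19, 23, 25, 28} — 7 values for 7 variables — and 23 appears only in B's list, so B = 23.
Among the 6 still-open variables, 25 fits only E (and all 6 values in {4, 9, 17, 19, 25, 28} must be used), so E = 25.
G and H share exactly the 2 values {4, 17}; by pigeonhole those values go to them, so strike 4, 17 from C.
No further eliminations apply; C can still be any of 9, 19, 28.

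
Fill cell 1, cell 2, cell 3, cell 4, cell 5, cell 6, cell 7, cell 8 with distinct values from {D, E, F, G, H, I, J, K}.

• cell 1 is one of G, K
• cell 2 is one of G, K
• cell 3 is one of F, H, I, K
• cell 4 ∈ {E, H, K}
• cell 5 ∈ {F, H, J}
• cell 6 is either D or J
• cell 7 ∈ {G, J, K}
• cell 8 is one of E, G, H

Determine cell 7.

Among the 8 variables, D fits only cell 6 (and all 8 values in {D, E, F, G, H, I, J, K} must be used), so cell 6 = D.
The 7 still-open variables together cover exactly {E, F, G, H, I, J, K} — 7 values for 7 variables — and I appears only in cell 3's list, so cell 3 = I.
Among the 6 still-open variables, F fits only cell 5 (and all 6 values in {E, F, G, H, J, K} must be used), so cell 5 = F.
The 5 still-open variables together cover exactly {E, G, H, J, K} — 5 values for 5 variables — and J appears only in cell 7's list, so cell 7 = J.

J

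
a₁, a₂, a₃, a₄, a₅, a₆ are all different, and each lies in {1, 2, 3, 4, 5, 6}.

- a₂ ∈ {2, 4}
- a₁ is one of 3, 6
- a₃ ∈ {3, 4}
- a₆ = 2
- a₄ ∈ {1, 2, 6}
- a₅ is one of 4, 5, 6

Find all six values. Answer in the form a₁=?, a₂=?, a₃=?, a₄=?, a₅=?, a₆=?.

a₆'s domain is down to {2}, so a₆ = 2. Strike 2 from a₂, a₄.
a₂ must be 4 (only option left). Eliminate 4 elsewhere: a₃, a₅.
a₃ has just one choice, so a₃ = 3. Eliminate 3 elsewhere: a₁.
a₁ has just one choice, so a₁ = 6. Strike 6 from a₄, a₅.
a₄ has just one choice, so a₄ = 1.
a₅ has just one choice, so a₅ = 5.

a₁=6, a₂=4, a₃=3, a₄=1, a₅=5, a₆=2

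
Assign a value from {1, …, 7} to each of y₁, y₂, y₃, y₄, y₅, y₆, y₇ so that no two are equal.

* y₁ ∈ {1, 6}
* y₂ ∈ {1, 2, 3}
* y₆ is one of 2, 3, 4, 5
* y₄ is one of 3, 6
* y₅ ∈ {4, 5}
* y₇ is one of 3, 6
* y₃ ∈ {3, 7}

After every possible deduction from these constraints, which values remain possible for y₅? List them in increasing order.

The 7 variables together cover exactly {1, 2, 3, 4, 5, 6, 7} — 7 values for 7 variables — and 7 appears only in y₃'s list, so y₃ = 7.
y₄ and y₇ share exactly the 2 values {3, 6}; by pigeonhole those values go to them, so strike 3, 6 from y₁, y₂, y₆.
y₁'s domain is down to {1}, so y₁ = 1. So y₂ can't be 1.
y₂'s domain is down to {2}, so y₂ = 2. Eliminate 2 elsewhere: y₆.
No further eliminations apply; y₅ can still be any of 4, 5.

4, 5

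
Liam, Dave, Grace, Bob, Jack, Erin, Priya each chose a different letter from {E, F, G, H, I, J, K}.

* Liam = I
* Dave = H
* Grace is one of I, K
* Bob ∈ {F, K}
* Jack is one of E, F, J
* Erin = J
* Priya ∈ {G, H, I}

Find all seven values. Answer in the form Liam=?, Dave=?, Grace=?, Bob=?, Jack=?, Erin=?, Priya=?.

Liam=I, Dave=H, Grace=K, Bob=F, Jack=E, Erin=J, Priya=G

Liam's domain is down to {I}, so Liam = I. So Grace, Priya can't be I.
Dave has just one choice, so Dave = H. So Priya can't be H.
That leaves Grace = K. Eliminate K elsewhere: Bob.
Bob must be F (only option left). So Jack can't be F.
That leaves Erin = J. So Jack can't be J.
Priya has just one choice, so Priya = G.
Jack has just one choice, so Jack = E.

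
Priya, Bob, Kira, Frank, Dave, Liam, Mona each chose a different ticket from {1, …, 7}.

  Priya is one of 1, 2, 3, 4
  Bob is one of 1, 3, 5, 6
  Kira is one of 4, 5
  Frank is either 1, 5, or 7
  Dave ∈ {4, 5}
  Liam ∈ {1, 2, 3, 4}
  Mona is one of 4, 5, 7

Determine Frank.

1

The 7 variables draw from only 7 values {1, 2, 3, 4, 5, 6, 7}, so each is used; only Bob can be 6, hence Bob = 6.
Kira and Dave between them cover only {4, 5} — a naked pair. Remove those values from Priya, Frank, Liam, Mona.
Mona's domain is down to {7}, so Mona = 7. Remove 7 from Frank.
So Frank = 1.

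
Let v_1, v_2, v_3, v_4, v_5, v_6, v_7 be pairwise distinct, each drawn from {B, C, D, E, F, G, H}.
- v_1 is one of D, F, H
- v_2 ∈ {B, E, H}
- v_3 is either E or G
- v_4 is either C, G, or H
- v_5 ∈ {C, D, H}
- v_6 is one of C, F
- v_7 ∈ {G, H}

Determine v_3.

The 7 variables together cover exactly {B, C, D, E, F, G, H} — 7 values for 7 variables — and B appears only in v_2's list, so v_2 = B.
The 6 still-open variables together cover exactly {C, D, E, F, G, H} — 6 values for 6 variables — and E appears only in v_3's list, so v_3 = E.

E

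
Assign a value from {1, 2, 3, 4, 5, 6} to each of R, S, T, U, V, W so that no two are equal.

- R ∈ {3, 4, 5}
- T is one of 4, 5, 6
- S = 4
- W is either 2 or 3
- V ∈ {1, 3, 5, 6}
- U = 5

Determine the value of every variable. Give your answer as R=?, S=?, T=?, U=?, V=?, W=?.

R=3, S=4, T=6, U=5, V=1, W=2

S has just one choice, so S = 4. Strike 4 from R, T.
U must be 5 (only option left). So R, T, V can't be 5.
R has just one choice, so R = 3. Remove 3 from V, W.
T has just one choice, so T = 6. Strike 6 from V.
V must be 1 (only option left).
W has just one choice, so W = 2.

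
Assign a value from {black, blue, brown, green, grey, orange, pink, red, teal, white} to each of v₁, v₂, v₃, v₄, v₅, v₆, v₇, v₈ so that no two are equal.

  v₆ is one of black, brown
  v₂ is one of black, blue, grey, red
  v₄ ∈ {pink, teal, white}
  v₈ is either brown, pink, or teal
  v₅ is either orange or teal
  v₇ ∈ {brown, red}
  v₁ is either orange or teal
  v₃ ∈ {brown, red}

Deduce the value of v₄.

The 2 variables v₁ and v₅ are confined to {orange, teal}, which locks those values in; drop them from v₄, v₈.
The 2 variables v₃ and v₇ are confined to {brown, red}, which locks those values in; drop them from v₂, v₆, v₈.
v₆ has just one choice, so v₆ = black. Eliminate black elsewhere: v₂.
That leaves v₈ = pink. Remove pink from v₄.
So v₄ = white.

white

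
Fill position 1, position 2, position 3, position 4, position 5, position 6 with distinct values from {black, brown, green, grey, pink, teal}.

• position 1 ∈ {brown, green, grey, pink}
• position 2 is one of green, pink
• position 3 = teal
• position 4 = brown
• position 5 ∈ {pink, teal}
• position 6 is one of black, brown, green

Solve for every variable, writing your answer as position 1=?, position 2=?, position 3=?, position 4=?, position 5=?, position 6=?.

position 3 must be teal (only option left). So position 5 can't be teal.
position 4 has just one choice, so position 4 = brown. So position 1, position 6 can't be brown.
position 5 must be pink (only option left). Remove pink from position 1, position 2.
That leaves position 2 = green. Eliminate green elsewhere: position 1, position 6.
That leaves position 6 = black.
That leaves position 1 = grey.

position 1=grey, position 2=green, position 3=teal, position 4=brown, position 5=pink, position 6=black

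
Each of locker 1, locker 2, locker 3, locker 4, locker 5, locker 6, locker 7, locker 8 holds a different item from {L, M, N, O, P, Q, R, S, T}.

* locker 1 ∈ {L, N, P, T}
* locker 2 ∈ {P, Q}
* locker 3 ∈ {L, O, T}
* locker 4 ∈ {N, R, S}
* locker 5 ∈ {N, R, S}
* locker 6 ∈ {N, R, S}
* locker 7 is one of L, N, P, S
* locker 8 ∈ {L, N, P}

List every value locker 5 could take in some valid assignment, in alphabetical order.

N, R, S

Among the 8 variables, O fits only locker 3 (and all 8 values in {L, N, O, P, Q, R, S, T} must be used), so locker 3 = O.
Among the 7 still-open variables, Q fits only locker 2 (and all 7 values in {L, N, P, Q, R, S, T} must be used), so locker 2 = Q.
The 6 still-open variables together cover exactly {L, N, P, R, S, T} — 6 values for 6 variables — and T appears only in locker 1's list, so locker 1 = T.
The 3 variables locker 4, locker 5, locker 6 are confined to {N, R, S}, which locks those values in; drop them from locker 7, locker 8.
No further eliminations apply; locker 5 can still be any of N, R, S.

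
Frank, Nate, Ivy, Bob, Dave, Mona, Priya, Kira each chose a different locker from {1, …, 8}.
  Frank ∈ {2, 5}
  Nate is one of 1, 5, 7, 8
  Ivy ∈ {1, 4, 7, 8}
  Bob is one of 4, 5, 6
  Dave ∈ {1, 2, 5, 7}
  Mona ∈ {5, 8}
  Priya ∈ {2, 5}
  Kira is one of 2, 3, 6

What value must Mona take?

8

The 8 variables together cover exactly {1, 2, 3, 4, 5, 6, 7, 8} — 8 values for 8 variables — and 3 appears only in Kira's list, so Kira = 3.
The 7 still-open variables draw from only 7 values {1, 2, 4, 5, 6, 7, 8}, so each is used; only Bob can be 6, hence Bob = 6.
Among the 6 still-open variables, 4 fits only Ivy (and all 6 values in {1, 2, 4, 5, 7, 8} must be used), so Ivy = 4.
Frank and Priya between them cover only {2, 5} — a naked pair. Remove those values from Nate, Dave, Mona.
So Mona = 8.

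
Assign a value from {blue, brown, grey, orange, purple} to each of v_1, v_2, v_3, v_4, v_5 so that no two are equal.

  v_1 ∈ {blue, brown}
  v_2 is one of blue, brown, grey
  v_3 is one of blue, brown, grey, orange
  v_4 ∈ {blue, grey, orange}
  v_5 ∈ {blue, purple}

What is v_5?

purple

The 5 variables together cover exactly {blue, brown, grey, orange, purple} — 5 values for 5 variables — and purple appears only in v_5's list, so v_5 = purple.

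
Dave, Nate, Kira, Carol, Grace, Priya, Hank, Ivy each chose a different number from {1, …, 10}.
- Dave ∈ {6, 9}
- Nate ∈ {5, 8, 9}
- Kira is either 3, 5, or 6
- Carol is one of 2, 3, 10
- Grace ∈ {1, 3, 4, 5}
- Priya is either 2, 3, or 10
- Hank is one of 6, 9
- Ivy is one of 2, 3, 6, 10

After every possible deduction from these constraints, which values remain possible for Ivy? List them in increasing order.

Dave and Hank share exactly the 2 values {6, 9}; by pigeonhole those values go to them, so strike 6, 9 from Nate, Kira, Ivy.
Carol, Priya, Ivy between them cover only {2, 3, 10} — a naked triple. Remove those values from Kira, Grace.
Kira must be 5 (only option left). So Nate, Grace can't be 5.
Nate's domain is down to {8}, so Nate = 8.
No further eliminations apply; Ivy can still be any of 2, 3, 10.

2, 3, 10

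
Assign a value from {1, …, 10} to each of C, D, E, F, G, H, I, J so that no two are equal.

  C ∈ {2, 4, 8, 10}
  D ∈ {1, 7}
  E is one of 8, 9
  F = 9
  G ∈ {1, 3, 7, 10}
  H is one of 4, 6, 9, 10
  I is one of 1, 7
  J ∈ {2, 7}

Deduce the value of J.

2

F must be 9 (only option left). So E, H can't be 9.
E's domain is down to {8}, so E = 8. So C can't be 8.
D and I share exactly the 2 values {1, 7}; by pigeonhole those values go to them, so strike 1, 7 from G, J.
So J = 2.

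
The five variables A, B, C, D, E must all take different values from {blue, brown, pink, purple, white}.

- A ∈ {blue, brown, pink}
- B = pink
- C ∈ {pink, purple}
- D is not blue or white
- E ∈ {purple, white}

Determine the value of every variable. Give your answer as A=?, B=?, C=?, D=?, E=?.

A=blue, B=pink, C=purple, D=brown, E=white

B must be pink (only option left). So A, C, D can't be pink.
C has just one choice, so C = purple. So D, E can't be purple.
D must be brown (only option left). Eliminate brown elsewhere: A.
E's domain is down to {white}, so E = white.
A must be blue (only option left).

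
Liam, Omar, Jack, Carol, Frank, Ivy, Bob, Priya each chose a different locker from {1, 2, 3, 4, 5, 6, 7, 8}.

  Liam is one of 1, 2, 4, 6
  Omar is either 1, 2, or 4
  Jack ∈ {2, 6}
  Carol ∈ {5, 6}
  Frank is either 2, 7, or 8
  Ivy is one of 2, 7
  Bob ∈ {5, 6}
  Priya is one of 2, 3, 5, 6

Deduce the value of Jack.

2

Among the 8 variables, 3 fits only Priya (and all 8 values in {1, 2, 3, 4, 5, 6, 7, 8} must be used), so Priya = 3.
The 7 still-open variables together cover exactly {1, 2, 4, 5, 6, 7, 8} — 7 values for 7 variables — and 8 appears only in Frank's list, so Frank = 8.
Among the 6 still-open variables, 7 fits only Ivy (and all 6 values in {1, 2, 4, 5, 6, 7} must be used), so Ivy = 7.
The 2 variables Carol and Bob are confined to {5, 6}, which locks those values in; drop them from Liam, Jack.
So Jack = 2.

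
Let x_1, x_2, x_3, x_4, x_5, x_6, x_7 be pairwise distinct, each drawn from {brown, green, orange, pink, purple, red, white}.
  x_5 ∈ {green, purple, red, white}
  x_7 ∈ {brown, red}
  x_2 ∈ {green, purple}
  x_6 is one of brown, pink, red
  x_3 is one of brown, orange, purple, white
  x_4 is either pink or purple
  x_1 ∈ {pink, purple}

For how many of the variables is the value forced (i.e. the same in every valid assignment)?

Among the 7 variables, orange fits only x_3 (and all 7 values in {brown, green, orange, pink, purple, red, white} must be used), so x_3 = orange.
The 6 still-open variables draw from only 6 values {brown, green, pink, purple, red, white}, so each is used; only x_5 can be white, hence x_5 = white.
The 5 still-open variables draw from only 5 values {brown, green, pink, purple, red}, so each is used; only x_2 can be green, hence x_2 = green.
x_1 and x_4 between them cover only {pink, purple} — a naked pair. Remove those values from x_6.
Determined: x_2=green, x_3=orange, x_5=white. The other variables each still have more than one consistent value. That makes 3.

3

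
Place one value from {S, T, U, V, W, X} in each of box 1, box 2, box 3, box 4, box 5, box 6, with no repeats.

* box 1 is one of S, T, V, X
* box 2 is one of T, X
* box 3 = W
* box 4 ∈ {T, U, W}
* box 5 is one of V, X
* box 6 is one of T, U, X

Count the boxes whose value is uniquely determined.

box 3's domain is down to {W}, so box 3 = W. Strike W from box 4.
Among the 5 still-open variables, S fits only box 1 (and all 5 values in {S, T, U, V, X} must be used), so box 1 = S.
The 4 still-open variables draw from only 4 values {T, U, V, X}, so each is used; only box 5 can be V, hence box 5 = V.
Determined: box 1=S, box 3=W, box 5=V. The other boxes each still have more than one consistent value. That makes 3.

3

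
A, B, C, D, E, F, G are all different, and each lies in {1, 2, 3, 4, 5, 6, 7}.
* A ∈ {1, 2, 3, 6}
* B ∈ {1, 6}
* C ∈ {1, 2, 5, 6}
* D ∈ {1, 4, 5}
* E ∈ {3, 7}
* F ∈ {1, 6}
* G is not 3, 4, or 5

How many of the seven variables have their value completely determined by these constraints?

The 7 variables together cover exactly {1, 2, 3, 4, 5, 6, 7} — 7 values for 7 variables — and 4 appears only in D's list, so D = 4.
Among the 6 still-open variables, 5 fits only C (and all 6 values in {1, 2, 3, 5, 6, 7} must be used), so C = 5.
The 2 variables B and F are confined to {1, 6}, which locks those values in; drop them from A, G.
Determined: C=5, D=4. The other variables each still have more than one consistent value. That makes 2.

2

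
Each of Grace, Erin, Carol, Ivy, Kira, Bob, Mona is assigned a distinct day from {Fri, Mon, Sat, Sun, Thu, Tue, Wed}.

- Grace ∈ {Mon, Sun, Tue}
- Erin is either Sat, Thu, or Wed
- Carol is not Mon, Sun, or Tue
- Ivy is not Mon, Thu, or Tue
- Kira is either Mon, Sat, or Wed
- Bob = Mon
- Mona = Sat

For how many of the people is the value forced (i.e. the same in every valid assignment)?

7

Bob's domain is down to {Mon}, so Bob = Mon. Strike Mon from Grace, Kira.
Mona has just one choice, so Mona = Sat. Eliminate Sat elsewhere: Erin, Carol, Ivy, Kira.
Kira must be Wed (only option left). Eliminate Wed elsewhere: Erin, Carol, Ivy.
Erin's domain is down to {Thu}, so Erin = Thu. Strike Thu from Carol.
Carol's domain is down to {Fri}, so Carol = Fri. Remove Fri from Ivy.
Ivy must be Sun (only option left). Eliminate Sun elsewhere: Grace.
Grace has just one choice, so Grace = Tue.
Every person is fixed: Grace=Tue, Erin=Thu, Carol=Fri, Ivy=Sun, Kira=Wed, Bob=Mon, Mona=Sat. That makes 7.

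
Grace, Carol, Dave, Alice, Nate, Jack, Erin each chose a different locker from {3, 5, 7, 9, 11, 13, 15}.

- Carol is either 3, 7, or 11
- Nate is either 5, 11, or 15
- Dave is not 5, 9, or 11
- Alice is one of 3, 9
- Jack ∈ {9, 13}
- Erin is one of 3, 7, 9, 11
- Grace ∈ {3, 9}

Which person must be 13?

Jack

Among the 7 variables, 5 fits only Nate (and all 7 values in {3, 5, 7, 9, 11, 13, 15} must be used), so Nate = 5.
Among the 6 still-open variables, 15 fits only Dave (and all 6 values in {3, 7, 9, 11, 13, 15} must be used), so Dave = 15.
The 5 still-open variables draw from only 5 values {3, 7, 9, 11, 13}, so each is used; only Jack can be 13, hence Jack = 13.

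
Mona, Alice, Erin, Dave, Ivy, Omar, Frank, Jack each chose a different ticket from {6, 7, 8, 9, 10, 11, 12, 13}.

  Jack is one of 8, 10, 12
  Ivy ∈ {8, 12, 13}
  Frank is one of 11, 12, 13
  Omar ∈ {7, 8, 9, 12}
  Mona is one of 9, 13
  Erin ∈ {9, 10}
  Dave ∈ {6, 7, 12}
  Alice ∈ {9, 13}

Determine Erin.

10

The 8 variables draw from only 8 values {6, 7, 8, 9, 10, 11, 12, 13}, so each is used; only Dave can be 6, hence Dave = 6.
The 7 still-open variables draw from only 7 values {7, 8, 9, 10, 11, 12, 13}, so each is used; only Omar can be 7, hence Omar = 7.
The 6 still-open variables draw from only 6 values {8, 9, 10, 11, 12, 13}, so each is used; only Frank can be 11, hence Frank = 11.
The 2 variables Mona and Alice are confined to {9, 13}, which locks those values in; drop them from Erin, Ivy.
So Erin = 10.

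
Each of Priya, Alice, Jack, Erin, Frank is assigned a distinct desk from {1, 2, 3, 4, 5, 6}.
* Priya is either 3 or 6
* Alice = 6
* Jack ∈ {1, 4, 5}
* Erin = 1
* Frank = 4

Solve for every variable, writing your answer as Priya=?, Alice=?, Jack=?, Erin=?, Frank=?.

Priya=3, Alice=6, Jack=5, Erin=1, Frank=4

Alice has just one choice, so Alice = 6. Remove 6 from Priya.
Erin's domain is down to {1}, so Erin = 1. Remove 1 from Jack.
That leaves Frank = 4. Eliminate 4 elsewhere: Jack.
Priya has just one choice, so Priya = 3.
Jack has just one choice, so Jack = 5.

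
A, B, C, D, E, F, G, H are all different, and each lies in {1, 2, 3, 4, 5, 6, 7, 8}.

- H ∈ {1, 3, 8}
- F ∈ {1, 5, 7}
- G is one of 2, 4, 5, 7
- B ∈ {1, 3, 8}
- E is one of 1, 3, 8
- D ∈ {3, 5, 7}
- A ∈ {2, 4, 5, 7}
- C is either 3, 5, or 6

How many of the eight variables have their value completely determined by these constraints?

1

The 8 variables together cover exactly {1, 2, 3, 4, 5, 6, 7, 8} — 8 values for 8 variables — and 6 appears only in C's list, so C = 6.
The 3 variables B, E, H are confined to {1, 3, 8}, which locks those values in; drop them from D, F.
D and F share exactly the 2 values {5, 7}; by pigeonhole those values go to them, so strike 5, 7 from A, G.
Determined: C=6. The other variables each still have more than one consistent value. That makes 1.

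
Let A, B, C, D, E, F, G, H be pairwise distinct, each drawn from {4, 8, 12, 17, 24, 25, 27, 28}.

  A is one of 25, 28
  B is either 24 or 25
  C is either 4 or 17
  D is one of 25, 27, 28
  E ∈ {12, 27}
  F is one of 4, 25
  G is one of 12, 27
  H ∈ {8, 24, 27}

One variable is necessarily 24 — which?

B

The 8 variables together cover exactly {4, 8, 12, 17, 24, 25, 27, 28} — 8 values for 8 variables — and 8 appears only in H's list, so H = 8.
The 7 still-open variables draw from only 7 values {4, 12, 17, 24, 25, 27, 28}, so each is used; only C can be 17, hence C = 17.
The 6 still-open variables together cover exactly {4, 12, 24, 25, 27, 28} — 6 values for 6 variables — and 4 appears only in F's list, so F = 4.
The 5 still-open variables together cover exactly {12, 24, 25, 27, 28} — 5 values for 5 variables — and 24 appears only in B's list, so B = 24.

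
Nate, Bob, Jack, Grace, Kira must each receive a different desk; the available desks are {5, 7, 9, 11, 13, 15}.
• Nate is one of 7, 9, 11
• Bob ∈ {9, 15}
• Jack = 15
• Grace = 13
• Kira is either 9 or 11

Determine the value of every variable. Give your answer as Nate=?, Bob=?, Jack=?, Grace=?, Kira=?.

Jack has just one choice, so Jack = 15. Strike 15 from Bob.
That leaves Grace = 13.
That leaves Bob = 9. Strike 9 from Nate, Kira.
Kira must be 11 (only option left). Remove 11 from Nate.
Nate must be 7 (only option left).

Nate=7, Bob=9, Jack=15, Grace=13, Kira=11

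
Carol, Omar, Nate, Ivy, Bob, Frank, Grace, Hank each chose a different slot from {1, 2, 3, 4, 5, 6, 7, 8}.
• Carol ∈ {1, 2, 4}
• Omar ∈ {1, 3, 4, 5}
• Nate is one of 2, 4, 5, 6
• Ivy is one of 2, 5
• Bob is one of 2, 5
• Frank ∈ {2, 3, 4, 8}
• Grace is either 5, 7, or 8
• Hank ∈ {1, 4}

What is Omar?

3

Among the 8 variables, 6 fits only Nate (and all 8 values in {1, 2, 3, 4, 5, 6, 7, 8} must be used), so Nate = 6.
The 7 still-open variables draw from only 7 values {1, 2, 3, 4, 5, 7, 8}, so each is used; only Grace can be 7, hence Grace = 7.
Among the 6 still-open variables, 8 fits only Frank (and all 6 values in {1, 2, 3, 4, 5, 8} must be used), so Frank = 8.
The 5 still-open variables together cover exactly {1, 2, 3, 4, 5} — 5 values for 5 variables — and 3 appears only in Omar's list, so Omar = 3.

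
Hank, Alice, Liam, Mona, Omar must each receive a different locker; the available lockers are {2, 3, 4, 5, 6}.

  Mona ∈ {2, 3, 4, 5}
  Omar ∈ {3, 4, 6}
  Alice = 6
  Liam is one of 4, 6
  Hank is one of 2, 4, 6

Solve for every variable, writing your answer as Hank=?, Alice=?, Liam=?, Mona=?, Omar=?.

Alice must be 6 (only option left). So Hank, Liam, Omar can't be 6.
Liam has just one choice, so Liam = 4. Remove 4 from Hank, Mona, Omar.
That leaves Omar = 3. So Mona can't be 3.
That leaves Hank = 2. Remove 2 from Mona.
That leaves Mona = 5.

Hank=2, Alice=6, Liam=4, Mona=5, Omar=3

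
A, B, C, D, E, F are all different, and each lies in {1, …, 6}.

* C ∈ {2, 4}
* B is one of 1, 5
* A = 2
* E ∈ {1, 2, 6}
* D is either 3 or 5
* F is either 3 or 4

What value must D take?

5

A's domain is down to {2}, so A = 2. Eliminate 2 elsewhere: C, E.
C must be 4 (only option left). So F can't be 4.
That leaves F = 3. Remove 3 from D.
So D = 5.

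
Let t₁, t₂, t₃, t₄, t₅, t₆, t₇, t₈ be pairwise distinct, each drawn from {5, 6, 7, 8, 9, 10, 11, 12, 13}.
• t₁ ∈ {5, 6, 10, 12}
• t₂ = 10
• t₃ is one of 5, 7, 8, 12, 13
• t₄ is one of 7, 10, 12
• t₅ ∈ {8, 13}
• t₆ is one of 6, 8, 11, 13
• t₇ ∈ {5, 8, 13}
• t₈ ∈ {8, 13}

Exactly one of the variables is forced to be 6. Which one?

t₂'s domain is down to {10}, so t₂ = 10. Strike 10 from t₁, t₄.
The 7 still-open variables draw from only 7 values {5, 6, 7, 8, 11, 12, 13}, so each is used; only t₆ can be 11, hence t₆ = 11.
The 6 still-open variables draw from only 6 values {5, 6, 7, 8, 12, 13}, so each is used; only t₁ can be 6, hence t₁ = 6.

t₁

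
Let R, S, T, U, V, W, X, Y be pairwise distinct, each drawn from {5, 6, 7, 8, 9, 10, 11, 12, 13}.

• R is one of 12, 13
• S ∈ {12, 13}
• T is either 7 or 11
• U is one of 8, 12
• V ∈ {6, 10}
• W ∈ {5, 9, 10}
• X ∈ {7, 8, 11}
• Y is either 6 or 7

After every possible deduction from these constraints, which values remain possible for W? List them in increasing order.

5, 9

The 2 variables R and S are confined to {12, 13}, which locks those values in; drop them from U.
U has just one choice, so U = 8. So X can't be 8.
T and X share exactly the 2 values {7, 11}; by pigeonhole those values go to them, so strike 7, 11 from Y.
Y has just one choice, so Y = 6. Remove 6 from V.
V must be 10 (only option left). So W can't be 10.
No further eliminations apply; W can still be any of 5, 9.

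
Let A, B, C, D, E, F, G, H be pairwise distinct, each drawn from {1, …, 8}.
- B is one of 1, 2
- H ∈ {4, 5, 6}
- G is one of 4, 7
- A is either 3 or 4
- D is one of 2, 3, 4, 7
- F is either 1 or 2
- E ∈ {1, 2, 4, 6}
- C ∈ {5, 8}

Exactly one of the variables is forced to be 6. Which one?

The 8 variables together cover exactly {1, 2, 3, 4, 5, 6, 7, 8} — 8 values for 8 variables — and 8 appears only in C's list, so C = 8.
Among the 7 still-open variables, 5 fits only H (and all 7 values in {1, 2, 3, 4, 5, 6, 7} must be used), so H = 5.
Among the 6 still-open variables, 6 fits only E (and all 6 values in {1, 2, 3, 4, 6, 7} must be used), so E = 6.

E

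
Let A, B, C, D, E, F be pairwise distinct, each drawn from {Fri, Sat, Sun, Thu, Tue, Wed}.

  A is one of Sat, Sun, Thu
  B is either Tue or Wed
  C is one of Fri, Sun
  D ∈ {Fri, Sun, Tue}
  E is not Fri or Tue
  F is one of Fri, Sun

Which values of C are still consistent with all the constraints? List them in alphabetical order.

Fri, Sun

The 2 variables C and F are confined to {Fri, Sun}, which locks those values in; drop them from A, D, E.
D has just one choice, so D = Tue. Eliminate Tue elsewhere: B.
B's domain is down to {Wed}, so B = Wed. Eliminate Wed elsewhere: E.
No further eliminations apply; C can still be any of Fri, Sun.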